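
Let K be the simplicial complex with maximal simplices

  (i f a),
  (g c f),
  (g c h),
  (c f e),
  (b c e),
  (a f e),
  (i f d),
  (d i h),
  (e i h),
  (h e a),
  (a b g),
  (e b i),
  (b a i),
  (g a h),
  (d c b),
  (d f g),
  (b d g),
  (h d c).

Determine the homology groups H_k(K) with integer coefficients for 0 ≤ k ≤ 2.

Fix the vertex order a < b < c < d < e < f < g < h < i and write every simplex with vertices in increasing order. Then dim K = 2 and the simplices of K are:

  0-simplices (9): a, b, c, d, e, f, g, h, i
  1-simplices (27): ab, ae, af, ag, ah, ai, bc, bd, be, bg, bi, cd, ce, cf, cg, ch, df, dg, dh, di, ef, eh, ei, fg, fi, gh, hi
  2-simplices (18): abg, abi, aef, aeh, afi, agh, bcd, bce, bdg, bei, cdh, cef, cfg, cgh, dfg, dfi, dhi, ehi

giving chain groups C_0 ≅ Z^9, C_1 ≅ Z^27, C_2 ≅ Z^18.

Boundary ∂_1: C_1 → C_0 maps an edge to its endpoints' difference, ∂[p,q] = q − p. For instance
  ∂bi = i − b.
The 9×27 boundary matrix has rank 8 and Smith normal form diag(1,1,1,1,1,1,1,1).

The boundary map ∂_2: C_2 → C_1 acts by ∂[p,q,r] = [q,r] − [p,r] + [p,q]. For instance
  ∂cdh = dh − ch + cd,
  ∂aeh = eh − ah + ae.
The 27×18 boundary matrix has rank 18 and Smith normal form diag(1,1,1,1,1,1,1,1,1,1,1,1,1,1,1,1,1,2).

Reading off H_k = ker ∂_k / im ∂_{k+1}:

  H_0: rank C_0 − rank ∂_1 = 9 − 8 = 1, and the invariant factors of ∂_1 are all 1, so H_0 ≅ Z.
  H_1: rank ker ∂_1 − rank ∂_2 = (27 − 8) − 18 = 1, and ∂_2 has invariant factor 2 > 1, so H_1 ≅ Z ⊕ Z/2.
  H_2: rank ker ∂_2 − rank ∂_3 = (18 − 18) − 0 = 0, and there is no ∂_3, so H_2 ≅ 0.

As a check, the Euler characteristic is 9 − 27 + 18 = 0, which agrees with 1 − 1 + 0 = 0.

H_0 = Z,  H_1 = Z ⊕ Z/2,  H_2 = 0.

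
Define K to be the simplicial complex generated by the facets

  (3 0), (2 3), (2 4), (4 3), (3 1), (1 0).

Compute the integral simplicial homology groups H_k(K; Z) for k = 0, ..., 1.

H_0 ≅ Z,  H_1 ≅ Z^2.

Order the vertices as 0 < 1 < 2 < 3 < 4. Listing each simplex with vertices in this order, K has dimension 1 with simplices:

  0-simplices (5): [0], [1], [2], [3], [4]
  1-simplices (6): [0,1], [0,3], [1,3], [2,3], [2,4], [3,4]

giving chain groups C_0 ≅ Z^5, C_1 ≅ Z^6.

∂_1: C_1 → C_0 maps an edge to its endpoints' difference, ∂[p,q] = q − p. For instance
  ∂[1,3] = [3] − [1].
This gives a 5×6 integer matrix of rank 4; reducing to Smith normal form yields diagonal entries (1,1,1,1).

Reading off H_k = ker ∂_k / im ∂_{k+1}:

  H_0: rank C_0 − rank ∂_1 = 5 − 4 = 1, and the invariant factors of ∂_1 are all 1, so H_0 ≅ Z.
  H_1: rank ker ∂_1 − rank ∂_2 = (6 − 4) − 0 = 2, and there is no ∂_2, so H_1 ≅ Z^2.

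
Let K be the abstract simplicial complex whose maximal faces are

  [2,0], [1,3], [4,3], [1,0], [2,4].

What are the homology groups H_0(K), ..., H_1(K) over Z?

We work with the vertex ordering 0 < 1 < 2 < 3 < 4. The simplices of K, each written with vertices in increasing order, are:

  0-simplices (5): [0], [1], [2], [3], [4]
  1-simplices (5): [0,1], [0,2], [1,3], [2,4], [3,4]

so the chain groups are C_0 ≅ Z^5, C_1 ≅ Z^5.

∂_1: C_1 → C_0 is given by ∂[p,q] = [q] − [p]. For instance
  ∂[2,4] = [4] − [2].
The 5×5 boundary matrix has rank 4 and Smith normal form diag(1,1,1,1).

Reading off H_k = ker ∂_k / im ∂_{k+1}:

  H_0: rank C_0 − rank ∂_1 = 5 − 4 = 1, and the invariant factors of ∂_1 are all 1, so H_0 = Z.
  H_1: rank ker ∂_1 − rank ∂_2 = (5 − 4) − 0 = 1, and there is no ∂_2, so H_1 = Z.

As a check, the Euler characteristic is 5 − 5 = 0, which agrees with 1 − 1 = 0.

H_0 ≅ Z,  H_1 ≅ Z.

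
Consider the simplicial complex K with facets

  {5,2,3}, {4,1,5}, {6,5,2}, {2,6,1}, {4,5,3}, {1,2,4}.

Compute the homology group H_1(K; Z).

H_1 = Z.

Fix the vertex order 1 < 2 < 3 < 4 < 5 < 6 and write every simplex with vertices in increasing order. Then dim K = 2 and the simplices of K are:

  0-simplices (6): [1], [2], [3], [4], [5], [6]
  1-simplices (12): [1,2], [1,4], [1,5], [1,6], [2,3], [2,4], [2,5], [2,6], [3,4], [3,5], [4,5], [5,6]
  2-simplices (6): [1,2,4], [1,2,6], [1,4,5], [2,3,5], [2,5,6], [3,4,5]

Hence C_0 ≅ Z^6, C_1 ≅ Z^12, C_2 ≅ Z^6.

Boundary ∂_1: C_1 → C_0 is given by ∂[p,q] = [q] − [p].
The resulting 6×12 matrix has rank 5, and its Smith normal form has invariant factors (1,1,1,1,1).

Boundary ∂_2: C_2 → C_1 acts by ∂[p,q,r] = [q,r] − [p,r] + [p,q]. For instance
  ∂[1,4,5] = [4,5] − [1,5] + [1,4],
  ∂[2,3,5] = [3,5] − [2,5] + [2,3].
This gives a 12×6 integer matrix of rank 6; reducing to Smith normal form yields diagonal entries (1,1,1,1,1,1).

From H_k ≅ ker(∂_k) / im(∂_{k+1}) we obtain:

  H_1: rank ker ∂_1 − rank ∂_2 = (12 − 5) − 6 = 1, and the invariant factors of ∂_2 are all 1, so H_1 ≅ Z.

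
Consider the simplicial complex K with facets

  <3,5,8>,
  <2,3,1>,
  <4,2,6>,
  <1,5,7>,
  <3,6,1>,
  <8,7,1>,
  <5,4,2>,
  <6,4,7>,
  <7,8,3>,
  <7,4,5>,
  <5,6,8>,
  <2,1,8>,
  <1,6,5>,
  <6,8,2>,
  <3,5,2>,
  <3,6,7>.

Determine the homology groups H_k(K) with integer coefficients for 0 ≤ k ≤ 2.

Take the total order 1 < 2 < 3 < 4 < 5 < 6 < 7 < 8 on the vertex set. Then K (dimension 2) consists of the simplices:

  0-simplices (8): [1], [2], [3], [4], [5], [6], [7], [8]
  1-simplices (24): (24 of them)
  2-simplices (16): [1,2,3], [1,2,8], [1,3,6], [1,5,6], [1,5,7], [1,7,8], [2,3,5], [2,4,5], [2,4,6], [2,6,8], [3,5,8], [3,6,7], [3,7,8], [4,5,7], [4,6,7], [5,6,8]

so the chain groups are C_0 ≅ Z^8, C_1 ≅ Z^24, C_2 ≅ Z^16.

∂_1: C_1 → C_0 sends each edge [p,q] (with p < q) to q − p.
As a 8×24 matrix over Z this has rank 7, with invariant factors (1,1,1,1,1,1,1).

The boundary map ∂_2: C_2 → C_1 maps a triangle to the signed sum of its edges. For instance
  ∂[4,6,7] = [6,7] − [4,7] + [4,6],
  ∂[1,2,3] = [2,3] − [1,3] + [1,2].
The 24×16 boundary matrix has rank 15 and Smith normal form diag(1,1,1,1,1,1,1,1,1,1,1,1,1,1,1).

Computing H_k = (kernel of ∂_k) / (image of ∂_{k+1}):

  H_0: rank C_0 − rank ∂_1 = 8 − 7 = 1, and the invariant factors of ∂_1 are all 1, so H_0 = Z.
  H_1: rank ker ∂_1 − rank ∂_2 = (24 − 7) − 15 = 2, and the invariant factors of ∂_2 are all 1, so H_1 = Z^2.
  H_2: rank ker ∂_2 − rank ∂_3 = (16 − 15) − 0 = 1, and there is no ∂_3, so H_2 = Z.

H_0 ≅ Z,  H_1 ≅ Z^2,  H_2 ≅ Z.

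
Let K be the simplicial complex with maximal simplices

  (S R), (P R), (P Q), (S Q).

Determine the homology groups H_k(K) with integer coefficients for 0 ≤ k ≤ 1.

H_0 = Z,  H_1 = Z.

Fix the vertex order P < Q < R < S and write every simplex with vertices in increasing order. Then dim K = 1 and the simplices of K are:

  0-simplices (4): P, Q, R, S
  1-simplices (4): PQ, PR, QS, RS

giving chain groups C_0 ≅ Z^4, C_1 ≅ Z^4.

Boundary ∂_1: C_1 → C_0 maps an edge to its endpoints' difference, ∂[p,q] = q − p. For instance
  ∂PQ = Q − P.
The 4×4 boundary matrix has rank 3 and Smith normal form diag(1,1,1).

Computing H_k = (kernel of ∂_k) / (image of ∂_{k+1}):

  H_0: rank C_0 − rank ∂_1 = 4 − 3 = 1, and the invariant factors of ∂_1 are all 1, so H_0 = Z.
  H_1: rank ker ∂_1 − rank ∂_2 = (4 − 3) − 0 = 1, and there is no ∂_2, so H_1 = Z.

(K is a triangulation of the circle S^1.)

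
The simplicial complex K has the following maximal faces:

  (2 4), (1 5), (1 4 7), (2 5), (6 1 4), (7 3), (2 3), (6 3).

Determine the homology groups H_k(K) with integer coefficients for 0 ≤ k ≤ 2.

H_0 = Z,  H_1 = Z^3,  H_2 = 0.

K has 7 vertices, 11 edges, 2 triangles.
rank ∂_0 = 0, rank ∂_1 = 6 ⇒ b_0 = 7 − 0 − 6 = 1; all invariant factors of ∂_1 are 1 so no torsion. So H_0 = Z.
rank ∂_1 = 6, rank ∂_2 = 2 ⇒ b_1 = 11 − 6 − 2 = 3; all invariant factors of ∂_2 are 1 so no torsion. So H_1 = Z^3.
rank ∂_2 = 2, rank ∂_3 = 0 ⇒ b_2 = 2 − 2 − 0 = 0. So H_2 = 0.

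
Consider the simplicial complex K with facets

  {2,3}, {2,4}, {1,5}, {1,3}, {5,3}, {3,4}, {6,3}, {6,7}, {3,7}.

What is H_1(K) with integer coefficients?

Take the total order 1 < 2 < 3 < 4 < 5 < 6 < 7 on the vertex set. Then K (dimension 1) consists of the simplices:

  0-simplices (7): [1], [2], [3], [4], [5], [6], [7]
  1-simplices (9): [1,3], [1,5], [2,3], [2,4], [3,4], [3,5], [3,6], [3,7], [6,7]

Hence C_0 ≅ Z^7, C_1 ≅ Z^9.

The boundary map ∂_1: C_1 → C_0 maps an edge to its endpoints' difference, ∂[p,q] = q − p. For instance
  ∂[2,3] = [3] − [2].
As a 7×9 matrix over Z this has rank 6, with invariant factors (1,1,1,1,1,1).

Computing H_k = (kernel of ∂_k) / (image of ∂_{k+1}):

  H_1: rank ker ∂_1 − rank ∂_2 = (9 − 6) − 0 = 3, and there is no ∂_2, so H_1 ≅ Z^3.

H_1 = Z^3.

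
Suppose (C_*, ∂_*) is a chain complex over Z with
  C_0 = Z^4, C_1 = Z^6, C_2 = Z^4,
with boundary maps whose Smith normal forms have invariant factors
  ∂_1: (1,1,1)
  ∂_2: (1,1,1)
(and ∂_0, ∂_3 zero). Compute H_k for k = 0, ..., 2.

H_0: b_0 = 4 − 0 − 3 = 1; torsion from ∂_1 factors > 1: none. So H_0 ≅ Z.
H_1: b_1 = 6 − 3 − 3 = 0; torsion from ∂_2 factors > 1: none. So H_1 ≅ 0.
H_2: b_2 = 4 − 3 − 0 = 1; torsion from ∂_3 factors > 1: none. So H_2 ≅ Z.

H_0 ≅ Z,  H_1 = 0,  H_2 ≅ Z.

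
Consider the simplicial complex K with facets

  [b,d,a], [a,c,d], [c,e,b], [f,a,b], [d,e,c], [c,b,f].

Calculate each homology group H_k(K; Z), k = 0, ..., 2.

H_0 ≅ Z,  H_1 ≅ Z,  H_2 = 0.

Order the vertices as a < b < c < d < e < f. Listing each simplex with vertices in this order, K has dimension 2 with simplices:

  0-simplices (6): a, b, c, d, e, f
  1-simplices (12): ab, ac, ad, af, bc, bd, be, bf, cd, ce, cf, de
  2-simplices (6): abd, abf, acd, bce, bcf, cde

Hence C_0 ≅ Z^6, C_1 ≅ Z^12, C_2 ≅ Z^6.

Boundary ∂_1: C_1 → C_0 sends each edge [p,q] (with p < q) to q − p. For instance
  ∂ab = b − a.
This gives a 6×12 integer matrix of rank 5; reducing to Smith normal form yields diagonal entries (1,1,1,1,1).

Boundary ∂_2: C_2 → C_1 sends each 2-simplex [p,q,r] to [q,r] − [p,r] + [p,q]. For instance
  ∂bcf = cf − bf + bc,
  ∂acd = cd − ad + ac.
The 12×6 boundary matrix has rank 6 and Smith normal form diag(1,1,1,1,1,1).

Now H_k = ker ∂_k / im ∂_{k+1}, so:

  H_0: rank C_0 − rank ∂_1 = 6 − 5 = 1, and the invariant factors of ∂_1 are all 1, so H_0 ≅ Z.
  H_1: rank ker ∂_1 − rank ∂_2 = (12 − 5) − 6 = 1, and the invariant factors of ∂_2 are all 1, so H_1 ≅ Z.
  H_2: rank ker ∂_2 − rank ∂_3 = (6 − 6) − 0 = 0, and there is no ∂_3, so H_2 ≅ 0.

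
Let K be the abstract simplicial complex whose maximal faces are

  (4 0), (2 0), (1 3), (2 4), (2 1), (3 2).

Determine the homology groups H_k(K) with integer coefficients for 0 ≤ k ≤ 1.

Order the vertices as 0 < 1 < 2 < 3 < 4. Listing each simplex with vertices in this order, K has dimension 1 with simplices:

  0-simplices (5): [0], [1], [2], [3], [4]
  1-simplices (6): [0,2], [0,4], [1,2], [1,3], [2,3], [2,4]

giving chain groups C_0 ≅ Z^5, C_1 ≅ Z^6.

Boundary ∂_1: C_1 → C_0 maps an edge to its endpoints' difference, ∂[p,q] = q − p.
The 5×6 boundary matrix has rank 4 and Smith normal form diag(1,1,1,1).

From H_k ≅ ker(∂_k) / im(∂_{k+1}) we obtain:

  H_0: rank C_0 − rank ∂_1 = 5 − 4 = 1, and the invariant factors of ∂_1 are all 1, so H_0 = Z.
  H_1: rank ker ∂_1 − rank ∂_2 = (6 − 4) − 0 = 2, and there is no ∂_2, so H_1 = Z^2.

(K is a triangulation of a wedge of 2 circles.)

H_0 = Z,  H_1 = Z^2.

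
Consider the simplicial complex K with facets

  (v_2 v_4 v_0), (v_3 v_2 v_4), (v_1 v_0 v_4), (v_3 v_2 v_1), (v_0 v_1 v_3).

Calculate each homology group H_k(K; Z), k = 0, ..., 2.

H_0 = Z,  H_1 = Z,  H_2 = 0.

We work with the vertex ordering v_0 < v_1 < v_2 < v_3 < v_4. The simplices of K, each written with vertices in increasing order, are:

  0-simplices (5): [v_0], [v_1], [v_2], [v_3], [v_4]
  1-simplices (10): [v_0,v_1], [v_0,v_2], [v_0,v_3], [v_0,v_4], [v_1,v_2], [v_1,v_3], [v_1,v_4], [v_2,v_3], [v_2,v_4], [v_3,v_4]
  2-simplices (5): [v_0,v_1,v_3], [v_0,v_1,v_4], [v_0,v_2,v_4], [v_1,v_2,v_3], [v_2,v_3,v_4]

giving chain groups C_0 ≅ Z^5, C_1 ≅ Z^10, C_2 ≅ Z^5.

The boundary map ∂_1: C_1 → C_0 is given by ∂[p,q] = [q] − [p]. For instance
  ∂[v_3,v_4] = [v_4] − [v_3].
As a 5×10 matrix over Z this has rank 4, with invariant factors (1,1,1,1).

The boundary map ∂_2: C_2 → C_1 acts by ∂[p,q,r] = [q,r] − [p,r] + [p,q]. For instance
  ∂[v_0,v_1,v_4] = [v_1,v_4] − [v_0,v_4] + [v_0,v_1],
  ∂[v_1,v_2,v_3] = [v_2,v_3] − [v_1,v_3] + [v_1,v_2].
The resulting 10×5 matrix has rank 5, and its Smith normal form has invariant factors (1,1,1,1,1).

From H_k ≅ ker(∂_k) / im(∂_{k+1}) we obtain:

  H_0: rank C_0 − rank ∂_1 = 5 − 4 = 1, and the invariant factors of ∂_1 are all 1, so H_0 = Z.
  H_1: rank ker ∂_1 − rank ∂_2 = (10 − 4) − 5 = 1, and the invariant factors of ∂_2 are all 1, so H_1 = Z.
  H_2: rank ker ∂_2 − rank ∂_3 = (5 − 5) − 0 = 0, and there is no ∂_3, so H_2 = 0.

As a check, the Euler characteristic is 5 − 10 + 5 = 0, which agrees with 1 − 1 + 0 = 0.
(K is a triangulation of the Möbius band.)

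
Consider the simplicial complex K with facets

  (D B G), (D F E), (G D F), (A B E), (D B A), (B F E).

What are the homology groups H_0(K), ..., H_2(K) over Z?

H_0 ≅ Z,  H_1 ≅ Z,  H_2 = 0.

K has 6 vertices, 12 edges, 6 triangles.
rank ∂_0 = 0, rank ∂_1 = 5 ⇒ b_0 = 6 − 0 − 5 = 1; all invariant factors of ∂_1 are 1 so no torsion. So H_0 ≅ Z.
rank ∂_1 = 5, rank ∂_2 = 6 ⇒ b_1 = 12 − 5 − 6 = 1; all invariant factors of ∂_2 are 1 so no torsion. So H_1 ≅ Z.
rank ∂_2 = 6, rank ∂_3 = 0 ⇒ b_2 = 6 − 6 − 0 = 0. So H_2 ≅ 0.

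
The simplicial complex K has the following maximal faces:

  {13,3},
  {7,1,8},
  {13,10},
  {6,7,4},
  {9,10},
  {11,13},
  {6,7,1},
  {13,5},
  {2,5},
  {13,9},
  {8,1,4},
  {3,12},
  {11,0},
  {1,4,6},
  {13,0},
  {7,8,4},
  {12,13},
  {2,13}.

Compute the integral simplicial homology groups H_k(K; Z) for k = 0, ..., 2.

K has 14 vertices, 21 edges, 6 triangles.
rank ∂_0 = 0, rank ∂_1 = 12 ⇒ b_0 = 14 − 0 − 12 = 2; all invariant factors of ∂_1 are 1 so no torsion. So H_0 ≅ Z^2.
rank ∂_1 = 12, rank ∂_2 = 5 ⇒ b_1 = 21 − 12 − 5 = 4; all invariant factors of ∂_2 are 1 so no torsion. So H_1 ≅ Z^4.
rank ∂_2 = 5, rank ∂_3 = 0 ⇒ b_2 = 6 − 5 − 0 = 1. So H_2 ≅ Z.

H_0 ≅ Z^2,  H_1 ≅ Z^4,  H_2 ≅ Z.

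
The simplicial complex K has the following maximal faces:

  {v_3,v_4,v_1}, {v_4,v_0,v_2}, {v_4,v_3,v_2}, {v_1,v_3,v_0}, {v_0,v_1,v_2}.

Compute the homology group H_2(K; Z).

Fix the vertex order v_0 < v_1 < v_2 < v_3 < v_4 and write every simplex with vertices in increasing order. Then dim K = 2 and the simplices of K are:

  0-simplices (5): [v_0], [v_1], [v_2], [v_3], [v_4]
  1-simplices (10): [v_0,v_1], [v_0,v_2], [v_0,v_3], [v_0,v_4], [v_1,v_2], [v_1,v_3], [v_1,v_4], [v_2,v_3], [v_2,v_4], [v_3,v_4]
  2-simplices (5): [v_0,v_1,v_2], [v_0,v_1,v_3], [v_0,v_2,v_4], [v_1,v_3,v_4], [v_2,v_3,v_4]

so the chain groups are C_0 ≅ Z^5, C_1 ≅ Z^10, C_2 ≅ Z^5.

∂_1: C_1 → C_0 sends each edge [p,q] (with p < q) to q − p. For instance
  ∂[v_0,v_4] = [v_4] − [v_0].
As a 5×10 matrix over Z this has rank 4, with invariant factors (1,1,1,1).

Boundary ∂_2: C_2 → C_1 acts by ∂[p,q,r] = [q,r] − [p,r] + [p,q]. For instance
  ∂[v_0,v_1,v_2] = [v_1,v_2] − [v_0,v_2] + [v_0,v_1],
  ∂[v_2,v_3,v_4] = [v_3,v_4] − [v_2,v_4] + [v_2,v_3].
The 10×5 boundary matrix has rank 5 and Smith normal form diag(1,1,1,1,1).

Computing H_k = (kernel of ∂_k) / (image of ∂_{k+1}):

  H_2: rank ker ∂_2 − rank ∂_3 = (5 − 5) − 0 = 0, and there is no ∂_3, so H_2 = 0.

H_2 = 0.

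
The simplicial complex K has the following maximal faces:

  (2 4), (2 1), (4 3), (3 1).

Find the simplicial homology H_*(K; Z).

Take the total order 1 < 2 < 3 < 4 on the vertex set. Then K (dimension 1) consists of the simplices:

  0-simplices (4): [1], [2], [3], [4]
  1-simplices (4): [1,2], [1,3], [2,4], [3,4]

so the chain groups are C_0 ≅ Z^4, C_1 ≅ Z^4.

The boundary map ∂_1: C_1 → C_0 is given by ∂[p,q] = [q] − [p]. For instance
  ∂[3,4] = [4] − [3].
As a 4×4 matrix over Z this has rank 3, with invariant factors (1,1,1).

From H_k ≅ ker(∂_k) / im(∂_{k+1}) we obtain:

  H_0: rank C_0 − rank ∂_1 = 4 − 3 = 1, and the invariant factors of ∂_1 are all 1, so H_0 = Z.
  H_1: rank ker ∂_1 − rank ∂_2 = (4 − 3) − 0 = 1, and there is no ∂_2, so H_1 = Z.

As a check, the Euler characteristic is 4 − 4 = 0, which agrees with 1 − 1 = 0.

H_0 = Z,  H_1 = Z.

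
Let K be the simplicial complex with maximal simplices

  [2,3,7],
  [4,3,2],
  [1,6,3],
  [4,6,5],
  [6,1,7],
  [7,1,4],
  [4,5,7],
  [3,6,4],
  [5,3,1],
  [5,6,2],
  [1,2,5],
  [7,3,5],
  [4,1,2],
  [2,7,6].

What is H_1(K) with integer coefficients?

Take the total order 1 < 2 < 3 < 4 < 5 < 6 < 7 on the vertex set. Then K (dimension 2) consists of the simplices:

  0-simplices (7): [1], [2], [3], [4], [5], [6], [7]
  1-simplices (21): [1,2], [1,3], [1,4], [1,5], [1,6], [1,7], [2,3], [2,4], [2,5], [2,6], [2,7], [3,4], [3,5], [3,6], [3,7], [4,5], [4,6], [4,7], [5,6], [5,7], [6,7]
  2-simplices (14): [1,2,4], [1,2,5], [1,3,5], [1,3,6], [1,4,7], [1,6,7], [2,3,4], [2,3,7], [2,5,6], [2,6,7], [3,4,6], [3,5,7], [4,5,6], [4,5,7]

so the chain groups are C_0 ≅ Z^7, C_1 ≅ Z^21, C_2 ≅ Z^14.

The boundary map ∂_1: C_1 → C_0 sends each edge [p,q] (with p < q) to q − p. For instance
  ∂[1,3] = [3] − [1].
The 7×21 boundary matrix has rank 6 and Smith normal form diag(1,1,1,1,1,1).

∂_2: C_2 → C_1 acts by ∂[p,q,r] = [q,r] − [p,r] + [p,q]. For instance
  ∂[1,2,4] = [2,4] − [1,4] + [1,2],
  ∂[2,5,6] = [5,6] − [2,6] + [2,5].
The resulting 21×14 matrix has rank 13, and its Smith normal form has invariant factors (1,1,1,1,1,1,1,1,1,1,1,1,1).

Computing H_k = (kernel of ∂_k) / (image of ∂_{k+1}):

  H_1: rank ker ∂_1 − rank ∂_2 = (21 − 6) − 13 = 2, and the invariant factors of ∂_2 are all 1, so H_1 ≅ Z^2.

(K is a triangulation of the torus T^2.)

H_1 ≅ Z^2.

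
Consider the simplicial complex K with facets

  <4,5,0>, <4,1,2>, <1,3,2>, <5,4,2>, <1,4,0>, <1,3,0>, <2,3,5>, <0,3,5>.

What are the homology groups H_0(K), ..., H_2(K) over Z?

H_0 = Z,  H_1 = 0,  H_2 = Z.

Order the vertices as 0 < 1 < 2 < 3 < 4 < 5. Listing each simplex with vertices in this order, K has dimension 2 with simplices:

  0-simplices (6): [0], [1], [2], [3], [4], [5]
  1-simplices (12): [0,1], [0,3], [0,4], [0,5], [1,2], [1,3], [1,4], [2,3], [2,4], [2,5], [3,5], [4,5]
  2-simplices (8): [0,1,3], [0,1,4], [0,3,5], [0,4,5], [1,2,3], [1,2,4], [2,3,5], [2,4,5]

Hence C_0 ≅ Z^6, C_1 ≅ Z^12, C_2 ≅ Z^8.

∂_1: C_1 → C_0 sends each edge [p,q] (with p < q) to q − p. For instance
  ∂[2,5] = [5] − [2].
As a 6×12 matrix over Z this has rank 5, with invariant factors (1,1,1,1,1).

The boundary map ∂_2: C_2 → C_1 sends each 2-simplex [p,q,r] to [q,r] − [p,r] + [p,q]. For instance
  ∂[0,1,4] = [1,4] − [0,4] + [0,1],
  ∂[2,3,5] = [3,5] − [2,5] + [2,3].
This gives a 12×8 integer matrix of rank 7; reducing to Smith normal form yields diagonal entries (1,1,1,1,1,1,1).

Computing H_k = (kernel of ∂_k) / (image of ∂_{k+1}):

  H_0: rank C_0 − rank ∂_1 = 6 − 5 = 1, and the invariant factors of ∂_1 are all 1, so H_0 = Z.
  H_1: rank ker ∂_1 − rank ∂_2 = (12 − 5) − 7 = 0, and the invariant factors of ∂_2 are all 1, so H_1 = 0.
  H_2: rank ker ∂_2 − rank ∂_3 = (8 − 7) − 0 = 1, and there is no ∂_3, so H_2 = Z.

(K is a triangulation of the 2-sphere S^2.)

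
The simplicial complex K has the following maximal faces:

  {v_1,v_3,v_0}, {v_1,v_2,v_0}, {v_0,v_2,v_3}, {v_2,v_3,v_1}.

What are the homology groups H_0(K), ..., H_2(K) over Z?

Take the total order v_0 < v_1 < v_2 < v_3 on the vertex set. Then K (dimension 2) consists of the simplices:

  0-simplices (4): [v_0], [v_1], [v_2], [v_3]
  1-simplices (6): [v_0,v_1], [v_0,v_2], [v_0,v_3], [v_1,v_2], [v_1,v_3], [v_2,v_3]
  2-simplices (4): [v_0,v_1,v_2], [v_0,v_1,v_3], [v_0,v_2,v_3], [v_1,v_2,v_3]

Hence C_0 ≅ Z^4, C_1 ≅ Z^6, C_2 ≅ Z^4.

Boundary ∂_1: C_1 → C_0 is given by ∂[p,q] = [q] − [p]. For instance
  ∂[v_1,v_2] = [v_2] − [v_1].
This gives a 4×6 integer matrix of rank 3; reducing to Smith normal form yields diagonal entries (1,1,1).

The boundary map ∂_2: C_2 → C_1 maps a triangle to the signed sum of its edges. For instance
  ∂[v_1,v_2,v_3] = [v_2,v_3] − [v_1,v_3] + [v_1,v_2],
  ∂[v_0,v_1,v_3] = [v_1,v_3] − [v_0,v_3] + [v_0,v_1].
As a 6×4 matrix over Z this has rank 3, with invariant factors (1,1,1).

Computing H_k = (kernel of ∂_k) / (image of ∂_{k+1}):

  H_0: rank C_0 − rank ∂_1 = 4 − 3 = 1, and the invariant factors of ∂_1 are all 1, so H_0 ≅ Z.
  H_1: rank ker ∂_1 − rank ∂_2 = (6 − 3) − 3 = 0, and the invariant factors of ∂_2 are all 1, so H_1 ≅ 0.
  H_2: rank ker ∂_2 − rank ∂_3 = (4 − 3) − 0 = 1, and there is no ∂_3, so H_2 ≅ Z.

As a check, the Euler characteristic is 4 − 6 + 4 = 2, which agrees with 1 − 0 + 1 = 2.

H_0 ≅ Z,  H_1 = 0,  H_2 ≅ Z.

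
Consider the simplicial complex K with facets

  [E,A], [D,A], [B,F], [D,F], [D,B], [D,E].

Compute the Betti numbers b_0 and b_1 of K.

b_0 = 1, b_1 = 2.

Fix the vertex order A < B < D < E < F and write every simplex with vertices in increasing order. Then dim K = 1 and the simplices of K are:

  0-simplices (5): A, B, D, E, F
  1-simplices (6): AD, AE, BD, BF, DE, DF

so the chain groups are C_0 ≅ Z^5, C_1 ≅ Z^6.

∂_1: C_1 → C_0 maps an edge to its endpoints' difference, ∂[p,q] = q − p. For instance
  ∂AE = E − A.
The resulting 5×6 matrix has rank 4, and its Smith normal form has invariant factors (1,1,1,1).

Reading off H_k = ker ∂_k / im ∂_{k+1}:

  H_0: rank C_0 − rank ∂_1 = 5 − 4 = 1, and the invariant factors of ∂_1 are all 1, so H_0 = Z.
  H_1: rank ker ∂_1 − rank ∂_2 = (6 − 4) − 0 = 2, and there is no ∂_2, so H_1 = Z^2.

Hence the Betti numbers are b_0 = 1, b_1 = 2.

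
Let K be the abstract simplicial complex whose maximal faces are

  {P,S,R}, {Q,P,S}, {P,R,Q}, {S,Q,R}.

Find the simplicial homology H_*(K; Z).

Fix the vertex order P < Q < R < S and write every simplex with vertices in increasing order. Then dim K = 2 and the simplices of K are:

  0-simplices (4): P, Q, R, S
  1-simplices (6): PQ, PR, PS, QR, QS, RS
  2-simplices (4): PQR, PQS, PRS, QRS

so the chain groups are C_0 ≅ Z^4, C_1 ≅ Z^6, C_2 ≅ Z^4.

The boundary map ∂_1: C_1 → C_0 sends each edge [p,q] (with p < q) to q − p. For instance
  ∂QS = S − Q.
The resulting 4×6 matrix has rank 3, and its Smith normal form has invariant factors (1,1,1).

Boundary ∂_2: C_2 → C_1 sends each 2-simplex [p,q,r] to [q,r] − [p,r] + [p,q]. For instance
  ∂PQS = QS − PS + PQ,
  ∂PRS = RS − PS + PR.
The 6×4 boundary matrix has rank 3 and Smith normal form diag(1,1,1).

Computing H_k = (kernel of ∂_k) / (image of ∂_{k+1}):

  H_0: rank C_0 − rank ∂_1 = 4 − 3 = 1, and the invariant factors of ∂_1 are all 1, so H_0 = Z.
  H_1: rank ker ∂_1 − rank ∂_2 = (6 − 3) − 3 = 0, and the invariant factors of ∂_2 are all 1, so H_1 = 0.
  H_2: rank ker ∂_2 − rank ∂_3 = (4 − 3) − 0 = 1, and there is no ∂_3, so H_2 = Z.

As a check, the Euler characteristic is 4 − 6 + 4 = 2, which agrees with 1 − 0 + 1 = 2.

H_0 = Z,  H_1 = 0,  H_2 = Z.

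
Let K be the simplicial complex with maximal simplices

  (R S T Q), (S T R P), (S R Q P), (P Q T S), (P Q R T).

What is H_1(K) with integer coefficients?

Take the total order P < Q < R < S < T on the vertex set. Then K (dimension 3) consists of the simplices:

  0-simplices (5): P, Q, R, S, T
  1-simplices (10): PQ, PR, PS, PT, QR, QS, QT, RS, RT, ST
  2-simplices (10): PQR, PQS, PQT, PRS, PRT, PST, QRS, QRT, QST, RST
  3-simplices (5): PQRS, PQRT, PQST, PRST, QRST

giving chain groups C_0 ≅ Z^5, C_1 ≅ Z^10, C_2 ≅ Z^10, C_3 ≅ Z^5.

Boundary ∂_1: C_1 → C_0 is given by ∂[p,q] = [q] − [p].
As a 5×10 matrix over Z this has rank 4, with invariant factors (1,1,1,1).

The boundary map ∂_2: C_2 → C_1 sends each 2-simplex [p,q,r] to [q,r] − [p,r] + [p,q]. For instance
  ∂PRS = RS − PS + PR,
  ∂PST = ST − PT + PS.
As a 10×10 matrix over Z this has rank 6, with invariant factors (1,1,1,1,1,1).

∂_3: C_3 → C_2 sends each 3-simplex σ to the alternating sum Σ_i (−1)^i (σ with its i-th vertex removed). For instance
  ∂PRST = RST − PST + PRT − PRS,
  ∂PQST = QST − PST + PQT − PQS.
As a 10×5 matrix over Z this has rank 4, with invariant factors (1,1,1,1).

Reading off H_k = ker ∂_k / im ∂_{k+1}:

  H_1: rank ker ∂_1 − rank ∂_2 = (10 − 4) − 6 = 0, and the invariant factors of ∂_2 are all 1, so H_1 ≅ 0.

H_1 ≅ 0.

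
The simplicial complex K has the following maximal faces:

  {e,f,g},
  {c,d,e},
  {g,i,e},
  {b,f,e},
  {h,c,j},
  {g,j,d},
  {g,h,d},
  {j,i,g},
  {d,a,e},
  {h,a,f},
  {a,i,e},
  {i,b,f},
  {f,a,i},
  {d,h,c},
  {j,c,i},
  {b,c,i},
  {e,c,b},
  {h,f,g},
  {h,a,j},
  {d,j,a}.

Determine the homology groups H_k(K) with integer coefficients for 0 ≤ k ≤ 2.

H_0 = Z,  H_1 = Z ⊕ Z/2,  H_2 = 0.

Fix the vertex order a < b < c < d < e < f < g < h < i < j and write every simplex with vertices in increasing order. Then dim K = 2 and the simplices of K are:

  0-simplices (10): a, b, c, d, e, f, g, h, i, j
  1-simplices (30): ad, ae, af, ah, ai, aj, bc, be, bf, bi, cd, ce, ch, ci, cj, de, dg, dh, dj, ef, eg, ei, fg, fh, fi, gh, gi, gj, hj, ij
  2-simplices (20): ade, adj, aei, afh, afi, ahj, bce, bci, bef, bfi, cde, cdh, chj, cij, dgh, dgj, efg, egi, fgh, gij

so the chain groups are C_0 ≅ Z^10, C_1 ≅ Z^30, C_2 ≅ Z^20.

The boundary map ∂_1: C_1 → C_0 is given by ∂[p,q] = [q] − [p]. For instance
  ∂de = e − d.
As a 10×30 matrix over Z this has rank 9, with invariant factors (1,1,1,1,1,1,1,1,1).

Boundary ∂_2: C_2 → C_1 acts by ∂[p,q,r] = [q,r] − [p,r] + [p,q]. For instance
  ∂egi = gi − ei + eg,
  ∂dgj = gj − dj + dg.
As a 30×20 matrix over Z this has rank 20, with invariant factors (1,1,1,1,1,1,1,1,1,1,1,1,1,1,1,1,1,1,1,2).

From H_k ≅ ker(∂_k) / im(∂_{k+1}) we obtain:

  H_0: rank C_0 − rank ∂_1 = 10 − 9 = 1, and the invariant factors of ∂_1 are all 1, so H_0 = Z.
  H_1: rank ker ∂_1 − rank ∂_2 = (30 − 9) − 20 = 1, and ∂_2 has invariant factor 2 > 1, so H_1 = Z ⊕ Z/2.
  H_2: rank ker ∂_2 − rank ∂_3 = (20 − 20) − 0 = 0, and there is no ∂_3, so H_2 = 0.

As a check, the Euler characteristic is 10 − 30 + 20 = 0, which agrees with 1 − 1 + 0 = 0.
(K is a triangulation of the Klein bottle.)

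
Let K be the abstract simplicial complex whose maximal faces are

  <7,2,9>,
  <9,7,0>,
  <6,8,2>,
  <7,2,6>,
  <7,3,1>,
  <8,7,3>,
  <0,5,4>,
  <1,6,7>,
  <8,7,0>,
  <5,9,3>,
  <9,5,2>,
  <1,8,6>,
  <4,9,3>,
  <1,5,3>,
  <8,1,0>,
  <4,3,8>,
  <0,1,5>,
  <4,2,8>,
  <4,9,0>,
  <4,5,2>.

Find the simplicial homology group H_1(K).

We work with the vertex ordering 0 < 1 < 2 < 3 < 4 < 5 < 6 < 7 < 8 < 9. The simplices of K, each written with vertices in increasing order, are:

  0-simplices (10): [0], [1], [2], [3], [4], [5], [6], [7], [8], [9]
  1-simplices (30): (30 of them)
  2-simplices (20): (20 of them)

Hence C_0 ≅ Z^10, C_1 ≅ Z^30, C_2 ≅ Z^20.

The boundary map ∂_1: C_1 → C_0 maps an edge to its endpoints' difference, ∂[p,q] = q − p. For instance
  ∂[1,3] = [3] − [1].
The 10×30 boundary matrix has rank 9 and Smith normal form diag(1,1,1,1,1,1,1,1,1).

Boundary ∂_2: C_2 → C_1 acts by ∂[p,q,r] = [q,r] − [p,r] + [p,q]. For instance
  ∂[1,6,8] = [6,8] − [1,8] + [1,6],
  ∂[2,7,9] = [7,9] − [2,9] + [2,7].
As a 30×20 matrix over Z this has rank 20, with invariant factors (1,1,1,1,1,1,1,1,1,1,1,1,1,1,1,1,1,1,1,2).

Now H_k = ker ∂_k / im ∂_{k+1}, so:

  H_1: rank ker ∂_1 − rank ∂_2 = (30 − 9) − 20 = 1, and ∂_2 has invariant factor 2 > 1, so H_1 = Z ⊕ Z/2Z.

(K is a triangulation of the Klein bottle.)

H_1 ≅ Z ⊕ Z/2Z.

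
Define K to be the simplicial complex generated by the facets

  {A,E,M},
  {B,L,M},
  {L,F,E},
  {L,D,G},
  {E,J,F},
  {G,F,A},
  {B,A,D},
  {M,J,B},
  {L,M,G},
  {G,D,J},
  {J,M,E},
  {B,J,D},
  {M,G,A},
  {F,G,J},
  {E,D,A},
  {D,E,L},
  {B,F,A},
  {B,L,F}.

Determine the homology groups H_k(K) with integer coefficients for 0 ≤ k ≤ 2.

H_0 ≅ Z,  H_1 ≅ Z^2,  H_2 ≅ Z.

We work with the vertex ordering A < B < D < E < F < G < J < L < M. The simplices of K, each written with vertices in increasing order, are:

  0-simplices (9): A, B, D, E, F, G, J, L, M
  1-simplices (27): AB, AD, AE, AF, AG, AM, BD, BF, BJ, BL, BM, DE, DG, DJ, DL, EF, EJ, EL, EM, FG, FJ, FL, GJ, GL, GM, JM, LM
  2-simplices (18): ABD, ABF, ADE, AEM, AFG, AGM, BDJ, BFL, BJM, BLM, DEL, DGJ, DGL, EFJ, EFL, EJM, FGJ, GLM

Hence C_0 ≅ Z^9, C_1 ≅ Z^27, C_2 ≅ Z^18.

The boundary map ∂_1: C_1 → C_0 is given by ∂[p,q] = [q] − [p].
This gives a 9×27 integer matrix of rank 8; reducing to Smith normal form yields diagonal entries (1,1,1,1,1,1,1,1).

The boundary map ∂_2: C_2 → C_1 acts by ∂[p,q,r] = [q,r] − [p,r] + [p,q]. For instance
  ∂DEL = EL − DL + DE,
  ∂ADE = DE − AE + AD.
The 27×18 boundary matrix has rank 17 and Smith normal form diag(1,1,1,1,1,1,1,1,1,1,1,1,1,1,1,1,1).

Now H_k = ker ∂_k / im ∂_{k+1}, so:

  H_0: rank C_0 − rank ∂_1 = 9 − 8 = 1, and the invariant factors of ∂_1 are all 1, so H_0 = Z.
  H_1: rank ker ∂_1 − rank ∂_2 = (27 − 8) − 17 = 2, and the invariant factors of ∂_2 are all 1, so H_1 = Z^2.
  H_2: rank ker ∂_2 − rank ∂_3 = (18 − 17) − 0 = 1, and there is no ∂_3, so H_2 = Z.

As a check, the Euler characteristic is 9 − 27 + 18 = 0, which agrees with 1 − 2 + 1 = 0.
(K is a triangulation of the torus T^2.)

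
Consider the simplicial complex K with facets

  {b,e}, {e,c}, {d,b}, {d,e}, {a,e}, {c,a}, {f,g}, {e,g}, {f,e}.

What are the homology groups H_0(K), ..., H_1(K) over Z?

Fix the vertex order a < b < c < d < e < f < g and write every simplex with vertices in increasing order. Then dim K = 1 and the simplices of K are:

  0-simplices (7): a, b, c, d, e, f, g
  1-simplices (9): ac, ae, bd, be, ce, de, ef, eg, fg

Hence C_0 ≅ Z^7, C_1 ≅ Z^9.

Boundary ∂_1: C_1 → C_0 maps an edge to its endpoints' difference, ∂[p,q] = q − p. For instance
  ∂ef = f − e.
This gives a 7×9 integer matrix of rank 6; reducing to Smith normal form yields diagonal entries (1,1,1,1,1,1).

From H_k ≅ ker(∂_k) / im(∂_{k+1}) we obtain:

  H_0: rank C_0 − rank ∂_1 = 7 − 6 = 1, and the invariant factors of ∂_1 are all 1, so H_0 ≅ Z.
  H_1: rank ker ∂_1 − rank ∂_2 = (9 − 6) − 0 = 3, and there is no ∂_2, so H_1 ≅ Z^3.

(K is a triangulation of a wedge of 3 circles.)

H_0 ≅ Z,  H_1 ≅ Z^3.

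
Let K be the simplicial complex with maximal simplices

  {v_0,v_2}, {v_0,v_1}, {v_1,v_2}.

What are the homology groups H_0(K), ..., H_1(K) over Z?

Fix the vertex order v_0 < v_1 < v_2 and write every simplex with vertices in increasing order. Then dim K = 1 and the simplices of K are:

  0-simplices (3): [v_0], [v_1], [v_2]
  1-simplices (3): [v_0,v_1], [v_0,v_2], [v_1,v_2]

Hence C_0 ≅ Z^3, C_1 ≅ Z^3.

Boundary ∂_1: C_1 → C_0 is given by ∂[p,q] = [q] − [p].
The resulting 3×3 matrix has rank 2, and its Smith normal form has invariant factors (1,1).

Reading off H_k = ker ∂_k / im ∂_{k+1}:

  H_0: rank C_0 − rank ∂_1 = 3 − 2 = 1, and the invariant factors of ∂_1 are all 1, so H_0 ≅ Z.
  H_1: rank ker ∂_1 − rank ∂_2 = (3 − 2) − 0 = 1, and there is no ∂_2, so H_1 ≅ Z.

As a check, the Euler characteristic is 3 − 3 = 0, which agrees with 1 − 1 = 0.
(K is a triangulation of the circle S^1.)

H_0 ≅ Z,  H_1 ≅ Z.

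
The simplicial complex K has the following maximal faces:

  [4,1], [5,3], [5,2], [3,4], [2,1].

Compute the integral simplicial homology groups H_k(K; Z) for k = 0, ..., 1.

H_0 = Z,  H_1 = Z.

Order the vertices as 1 < 2 < 3 < 4 < 5. Listing each simplex with vertices in this order, K has dimension 1 with simplices:

  0-simplices (5): [1], [2], [3], [4], [5]
  1-simplices (5): [1,2], [1,4], [2,5], [3,4], [3,5]

Hence C_0 ≅ Z^5, C_1 ≅ Z^5.

The boundary map ∂_1: C_1 → C_0 is given by ∂[p,q] = [q] − [p].
The resulting 5×5 matrix has rank 4, and its Smith normal form has invariant factors (1,1,1,1).

Reading off H_k = ker ∂_k / im ∂_{k+1}:

  H_0: rank C_0 − rank ∂_1 = 5 − 4 = 1, and the invariant factors of ∂_1 are all 1, so H_0 = Z.
  H_1: rank ker ∂_1 − rank ∂_2 = (5 − 4) − 0 = 1, and there is no ∂_2, so H_1 = Z.

(K is a triangulation of the circle S^1.)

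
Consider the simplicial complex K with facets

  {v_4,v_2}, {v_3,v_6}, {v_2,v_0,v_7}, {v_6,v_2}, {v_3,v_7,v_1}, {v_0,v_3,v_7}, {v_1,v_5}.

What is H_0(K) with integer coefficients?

Fix the vertex order v_0 < v_1 < v_2 < v_3 < v_4 < v_5 < v_6 < v_7 and write every simplex with vertices in increasing order. Then dim K = 2 and the simplices of K are:

  0-simplices (8): [v_0], [v_1], [v_2], [v_3], [v_4], [v_5], [v_6], [v_7]
  1-simplices (11): [v_0,v_2], [v_0,v_3], [v_0,v_7], [v_1,v_3], [v_1,v_5], [v_1,v_7], [v_2,v_4], [v_2,v_6], [v_2,v_7], [v_3,v_6], [v_3,v_7]
  2-simplices (3): [v_0,v_2,v_7], [v_0,v_3,v_7], [v_1,v_3,v_7]

Hence C_0 ≅ Z^8, C_1 ≅ Z^11, C_2 ≅ Z^3.

Boundary ∂_1: C_1 → C_0 maps an edge to its endpoints' difference, ∂[p,q] = q − p.
As a 8×11 matrix over Z this has rank 7, with invariant factors (1,1,1,1,1,1,1).

The boundary map ∂_2: C_2 → C_1 acts by ∂[p,q,r] = [q,r] − [p,r] + [p,q]. For instance
  ∂[v_1,v_3,v_7] = [v_3,v_7] − [v_1,v_7] + [v_1,v_3],
  ∂[v_0,v_2,v_7] = [v_2,v_7] − [v_0,v_7] + [v_0,v_2].
The 11×3 boundary matrix has rank 3 and Smith normal form diag(1,1,1).

Now H_k = ker ∂_k / im ∂_{k+1}, so:

  H_0: rank C_0 − rank ∂_1 = 8 − 7 = 1, and the invariant factors of ∂_1 are all 1, so H_0 = Z.

H_0 = Z.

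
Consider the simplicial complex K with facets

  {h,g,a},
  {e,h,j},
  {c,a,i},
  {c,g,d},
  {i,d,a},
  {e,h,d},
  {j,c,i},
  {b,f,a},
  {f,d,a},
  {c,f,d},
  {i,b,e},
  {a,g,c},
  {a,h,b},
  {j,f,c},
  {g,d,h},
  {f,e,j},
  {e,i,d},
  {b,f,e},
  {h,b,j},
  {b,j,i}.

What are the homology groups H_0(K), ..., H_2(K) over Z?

Order the vertices as a < b < c < d < e < f < g < h < i < j. Listing each simplex with vertices in this order, K has dimension 2 with simplices:

  0-simplices (10): a, b, c, d, e, f, g, h, i, j
  1-simplices (30): ab, ac, ad, af, ag, ah, ai, be, bf, bh, bi, bj, cd, cf, cg, ci, cj, de, df, dg, dh, di, ef, eh, ei, ej, fj, gh, hj, ij
  2-simplices (20): abf, abh, acg, aci, adf, adi, agh, bef, bei, bhj, bij, cdf, cdg, cfj, cij, deh, dei, dgh, efj, ehj

Hence C_0 ≅ Z^10, C_1 ≅ Z^30, C_2 ≅ Z^20.

The boundary map ∂_1: C_1 → C_0 is given by ∂[p,q] = [q] − [p].
As a 10×30 matrix over Z this has rank 9, with invariant factors (1,1,1,1,1,1,1,1,1).

The boundary map ∂_2: C_2 → C_1 maps a triangle to the signed sum of its edges. For instance
  ∂abh = bh − ah + ab,
  ∂cdf = df − cf + cd.
This gives a 30×20 integer matrix of rank 20; reducing to Smith normal form yields diagonal entries (1,1,1,1,1,1,1,1,1,1,1,1,1,1,1,1,1,1,1,2).

Computing H_k = (kernel of ∂_k) / (image of ∂_{k+1}):

  H_0: rank C_0 − rank ∂_1 = 10 − 9 = 1, and the invariant factors of ∂_1 are all 1, so H_0 ≅ Z.
  H_1: rank ker ∂_1 − rank ∂_2 = (30 − 9) − 20 = 1, and ∂_2 has invariant factor 2 > 1, so H_1 ≅ Z ⊕ Z/2Z.
  H_2: rank ker ∂_2 − rank ∂_3 = (20 − 20) − 0 = 0, and there is no ∂_3, so H_2 ≅ 0.

H_0 ≅ Z,  H_1 ≅ Z ⊕ Z/2Z,  H_2 = 0.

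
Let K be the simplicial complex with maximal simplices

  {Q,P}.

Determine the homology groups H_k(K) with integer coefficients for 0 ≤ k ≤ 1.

Take the total order P < Q on the vertex set. Then K (dimension 1) consists of the simplices:

  0-simplices (2): P, Q
  1-simplices (1): PQ

so the chain groups are C_0 ≅ Z^2, C_1 ≅ Z^1.

∂_1: C_1 → C_0 sends each edge [p,q] (with p < q) to q − p.
As a 2×1 matrix over Z this has rank 1, with invariant factors (1).

Reading off H_k = ker ∂_k / im ∂_{k+1}:

  H_0: rank C_0 − rank ∂_1 = 2 − 1 = 1, and the invariant factors of ∂_1 are all 1, so H_0 ≅ Z.
  H_1: rank ker ∂_1 − rank ∂_2 = (1 − 1) − 0 = 0, and there is no ∂_2, so H_1 ≅ 0.

H_0 = Z,  H_1 = 0.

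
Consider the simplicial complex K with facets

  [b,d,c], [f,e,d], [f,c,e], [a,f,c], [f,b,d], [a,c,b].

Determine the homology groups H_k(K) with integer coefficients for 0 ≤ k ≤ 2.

Order the vertices as a < b < c < d < e < f. Listing each simplex with vertices in this order, K has dimension 2 with simplices:

  0-simplices (6): a, b, c, d, e, f
  1-simplices (12): ab, ac, af, bc, bd, bf, cd, ce, cf, de, df, ef
  2-simplices (6): abc, acf, bcd, bdf, cef, def

so the chain groups are C_0 ≅ Z^6, C_1 ≅ Z^12, C_2 ≅ Z^6.

Boundary ∂_1: C_1 → C_0 is given by ∂[p,q] = [q] − [p]. For instance
  ∂ab = b − a.
The 6×12 boundary matrix has rank 5 and Smith normal form diag(1,1,1,1,1).

∂_2: C_2 → C_1 maps a triangle to the signed sum of its edges. For instance
  ∂bcd = cd − bd + bc,
  ∂def = ef − df + de.
As a 12×6 matrix over Z this has rank 6, with invariant factors (1,1,1,1,1,1).

Now H_k = ker ∂_k / im ∂_{k+1}, so:

  H_0: rank C_0 − rank ∂_1 = 6 − 5 = 1, and the invariant factors of ∂_1 are all 1, so H_0 ≅ Z.
  H_1: rank ker ∂_1 − rank ∂_2 = (12 − 5) − 6 = 1, and the invariant factors of ∂_2 are all 1, so H_1 ≅ Z.
  H_2: rank ker ∂_2 − rank ∂_3 = (6 − 6) − 0 = 0, and there is no ∂_3, so H_2 ≅ 0.

H_0 ≅ Z,  H_1 ≅ Z,  H_2 = 0.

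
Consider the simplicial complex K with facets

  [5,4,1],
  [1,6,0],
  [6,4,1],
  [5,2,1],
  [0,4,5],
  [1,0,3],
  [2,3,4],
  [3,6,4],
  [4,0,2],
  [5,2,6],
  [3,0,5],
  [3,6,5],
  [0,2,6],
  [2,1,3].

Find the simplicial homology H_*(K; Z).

H_0 ≅ Z,  H_1 ≅ Z^2,  H_2 ≅ Z.

K has 7 vertices, 21 edges, 14 triangles.
rank ∂_0 = 0, rank ∂_1 = 6 ⇒ b_0 = 7 − 0 − 6 = 1; all invariant factors of ∂_1 are 1 so no torsion. So H_0 ≅ Z.
rank ∂_1 = 6, rank ∂_2 = 13 ⇒ b_1 = 21 − 6 − 13 = 2; all invariant factors of ∂_2 are 1 so no torsion. So H_1 ≅ Z^2.
rank ∂_2 = 13, rank ∂_3 = 0 ⇒ b_2 = 14 − 13 − 0 = 1. So H_2 ≅ Z.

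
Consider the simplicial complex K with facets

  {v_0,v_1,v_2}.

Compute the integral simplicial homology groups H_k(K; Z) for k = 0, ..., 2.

K has 3 vertices, 3 edges, 1 triangle.
rank ∂_0 = 0, rank ∂_1 = 2 ⇒ b_0 = 3 − 0 − 2 = 1; all invariant factors of ∂_1 are 1 so no torsion. So H_0 = Z.
rank ∂_1 = 2, rank ∂_2 = 1 ⇒ b_1 = 3 − 2 − 1 = 0; all invariant factors of ∂_2 are 1 so no torsion. So H_1 = 0.
rank ∂_2 = 1, rank ∂_3 = 0 ⇒ b_2 = 1 − 1 − 0 = 0. So H_2 = 0.

H_0 = Z,  H_1 = 0,  H_2 = 0.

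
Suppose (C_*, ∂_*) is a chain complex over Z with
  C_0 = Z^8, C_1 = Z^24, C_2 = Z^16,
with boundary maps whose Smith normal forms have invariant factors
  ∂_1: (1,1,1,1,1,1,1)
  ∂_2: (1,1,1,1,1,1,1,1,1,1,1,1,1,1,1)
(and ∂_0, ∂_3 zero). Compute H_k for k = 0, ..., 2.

H_0: b_0 = 8 − 0 − 7 = 1; torsion from ∂_1 factors > 1: none. So H_0 = Z.
H_1: b_1 = 24 − 7 − 15 = 2; torsion from ∂_2 factors > 1: none. So H_1 = Z^2.
H_2: b_2 = 16 − 15 − 0 = 1; torsion from ∂_3 factors > 1: none. So H_2 = Z.

H_0 = Z,  H_1 = Z^2,  H_2 = Z.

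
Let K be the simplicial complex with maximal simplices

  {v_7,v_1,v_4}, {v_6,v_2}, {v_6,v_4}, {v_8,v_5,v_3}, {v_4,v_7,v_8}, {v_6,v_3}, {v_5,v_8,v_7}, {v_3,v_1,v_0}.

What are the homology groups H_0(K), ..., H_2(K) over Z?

H_0 ≅ Z,  H_1 ≅ Z^2,  H_2 = 0.

Fix the vertex order v_0 < v_1 < v_2 < v_3 < v_4 < v_5 < v_6 < v_7 < v_8 and write every simplex with vertices in increasing order. Then dim K = 2 and the simplices of K are:

  0-simplices (9): [v_0], [v_1], [v_2], [v_3], [v_4], [v_5], [v_6], [v_7], [v_8]
  1-simplices (15): (15 of them)
  2-simplices (5): [v_0,v_1,v_3], [v_1,v_4,v_7], [v_3,v_5,v_8], [v_4,v_7,v_8], [v_5,v_7,v_8]

Hence C_0 ≅ Z^9, C_1 ≅ Z^15, C_2 ≅ Z^5.

Boundary ∂_1: C_1 → C_0 sends each edge [p,q] (with p < q) to q − p. For instance
  ∂[v_4,v_8] = [v_8] − [v_4].
The resulting 9×15 matrix has rank 8, and its Smith normal form has invariant factors (1,1,1,1,1,1,1,1).

The boundary map ∂_2: C_2 → C_1 acts by ∂[p,q,r] = [q,r] − [p,r] + [p,q]. For instance
  ∂[v_5,v_7,v_8] = [v_7,v_8] − [v_5,v_8] + [v_5,v_7],
  ∂[v_3,v_5,v_8] = [v_5,v_8] − [v_3,v_8] + [v_3,v_5].
The 15×5 boundary matrix has rank 5 and Smith normal form diag(1,1,1,1,1).

Computing H_k = (kernel of ∂_k) / (image of ∂_{k+1}):

  H_0: rank C_0 − rank ∂_1 = 9 − 8 = 1, and the invariant factors of ∂_1 are all 1, so H_0 ≅ Z.
  H_1: rank ker ∂_1 − rank ∂_2 = (15 − 8) − 5 = 2, and the invariant factors of ∂_2 are all 1, so H_1 ≅ Z^2.
  H_2: rank ker ∂_2 − rank ∂_3 = (5 − 5) − 0 = 0, and there is no ∂_3, so H_2 ≅ 0.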